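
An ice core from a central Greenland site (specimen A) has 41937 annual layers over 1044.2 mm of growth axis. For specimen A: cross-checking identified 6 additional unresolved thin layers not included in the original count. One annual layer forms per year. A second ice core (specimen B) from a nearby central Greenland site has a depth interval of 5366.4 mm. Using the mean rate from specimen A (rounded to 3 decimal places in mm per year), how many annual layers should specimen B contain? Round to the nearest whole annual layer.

Specimen A: adjusted count: 41937 + 6 = 41943 annual layers.
A: Extension rate ≈ 1044.2 / 41943 = 0.025 mm per year.
B spans 5366.4 / 0.025 = 214656.00 years ≈ 214656 annual layers.

214656 annual layers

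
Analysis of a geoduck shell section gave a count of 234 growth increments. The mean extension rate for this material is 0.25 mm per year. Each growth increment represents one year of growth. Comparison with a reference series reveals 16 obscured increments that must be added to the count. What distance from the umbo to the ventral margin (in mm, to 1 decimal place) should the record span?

Adjusted count: 234 + 16 = 250 growth increments.
Length ≈ 0.25 × 250 = 62.5 mm.

62.5 mm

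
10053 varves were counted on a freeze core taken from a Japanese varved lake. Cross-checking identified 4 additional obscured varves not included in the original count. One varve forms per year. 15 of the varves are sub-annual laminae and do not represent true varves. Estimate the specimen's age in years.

True varve count = 10053 − 15 + 4 = 10042.
One varve per year makes the duration 10042 years.

10042 years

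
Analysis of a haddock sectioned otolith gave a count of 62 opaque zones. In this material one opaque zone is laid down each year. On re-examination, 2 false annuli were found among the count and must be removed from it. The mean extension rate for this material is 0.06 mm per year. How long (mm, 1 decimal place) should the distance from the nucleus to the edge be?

3.6 mm

Correcting the raw count gives 62 − 2 = 60 true opaque zones.
Length ≈ 0.06 × 60 = 3.6 mm.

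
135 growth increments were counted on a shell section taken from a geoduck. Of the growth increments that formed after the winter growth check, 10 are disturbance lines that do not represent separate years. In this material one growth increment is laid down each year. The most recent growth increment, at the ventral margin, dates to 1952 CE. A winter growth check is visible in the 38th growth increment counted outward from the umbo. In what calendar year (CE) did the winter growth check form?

135 − 38 = 97 growth increments lie beyond the winter growth check toward the ventral margin.
Excluding 10 false growth increments: 97 − 10 = 87.
1952 − 87 = 1865 CE.

1865 CE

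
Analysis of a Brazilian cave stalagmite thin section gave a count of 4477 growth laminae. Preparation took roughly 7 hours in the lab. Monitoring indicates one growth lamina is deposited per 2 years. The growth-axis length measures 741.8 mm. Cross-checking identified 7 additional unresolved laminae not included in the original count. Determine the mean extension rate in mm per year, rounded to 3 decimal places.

0.083 mm per year

Adjusted count: 4477 + 7 = 4484 growth laminae.
At 2 years per growth lamina, 4484 × 2 = 8968 years.
741.8 mm over 8968 years gives 741.8 / 8968 ≈ 0.083 mm per year.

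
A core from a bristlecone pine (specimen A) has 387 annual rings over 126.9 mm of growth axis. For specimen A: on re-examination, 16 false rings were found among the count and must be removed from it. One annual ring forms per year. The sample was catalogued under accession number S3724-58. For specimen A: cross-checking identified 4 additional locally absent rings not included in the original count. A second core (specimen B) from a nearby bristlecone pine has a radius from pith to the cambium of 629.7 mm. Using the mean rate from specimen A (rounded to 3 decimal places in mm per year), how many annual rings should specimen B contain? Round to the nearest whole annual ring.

1863 annual rings

Specimen A: true annual ring count = 387 − 16 + 4 = 375.
A: Extension rate ≈ 126.9 / 375 = 0.338 mm/yr.
B spans 629.7 / 0.338 = 1863.02 years ≈ 1863 annual rings.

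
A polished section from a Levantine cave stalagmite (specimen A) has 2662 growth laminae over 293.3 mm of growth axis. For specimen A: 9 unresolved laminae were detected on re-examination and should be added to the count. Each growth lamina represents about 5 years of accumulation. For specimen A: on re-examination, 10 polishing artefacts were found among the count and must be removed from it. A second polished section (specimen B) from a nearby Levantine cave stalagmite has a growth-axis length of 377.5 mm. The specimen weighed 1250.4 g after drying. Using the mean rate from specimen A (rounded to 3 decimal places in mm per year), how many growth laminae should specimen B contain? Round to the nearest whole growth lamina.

Specimen A: correcting the raw count gives 2662 − 10 + 9 = 2661 true growth laminae.
Specimen A: at 5 years per growth lamina, 2661 × 5 = 13305 years.
A: 293.3 mm over 13305 years gives 293.3 / 13305 ≈ 0.022 mm/yr.
Specimen B: 377.5 mm / 0.022 mm per year = 17159.09 years; at 5 years per growth lamina that is 17159.09 / 5 ≈ 3432 growth laminae.

3432 growth laminae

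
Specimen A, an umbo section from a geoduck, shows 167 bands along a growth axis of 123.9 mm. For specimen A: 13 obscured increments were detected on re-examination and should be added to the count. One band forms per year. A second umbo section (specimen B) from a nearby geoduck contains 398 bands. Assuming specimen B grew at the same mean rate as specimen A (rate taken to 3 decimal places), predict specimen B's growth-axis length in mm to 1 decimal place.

273.8 mm

Specimen A: after corrections the count is 167 + 13 = 180 bands.
A: Mean rate = 123.9 mm / 180 years ≈ 0.688 mm per year.
B's length ≈ 0.688 × 398 = 273.8 mm.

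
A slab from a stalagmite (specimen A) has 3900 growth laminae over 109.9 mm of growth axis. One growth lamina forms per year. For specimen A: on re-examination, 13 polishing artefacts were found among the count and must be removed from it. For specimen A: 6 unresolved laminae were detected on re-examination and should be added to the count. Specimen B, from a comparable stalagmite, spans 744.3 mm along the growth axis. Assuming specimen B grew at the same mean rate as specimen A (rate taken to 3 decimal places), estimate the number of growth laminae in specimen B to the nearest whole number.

26582 growth laminae

Specimen A: after corrections the count is 3900 − 13 + 6 = 3893 growth laminae.
A: 109.9 mm over 3893 years gives 109.9 / 3893 ≈ 0.028 mm/year.
Specimen B: 744.3 mm / 0.028 mm per year = 26582.14 years ≈ 26582 growth laminae.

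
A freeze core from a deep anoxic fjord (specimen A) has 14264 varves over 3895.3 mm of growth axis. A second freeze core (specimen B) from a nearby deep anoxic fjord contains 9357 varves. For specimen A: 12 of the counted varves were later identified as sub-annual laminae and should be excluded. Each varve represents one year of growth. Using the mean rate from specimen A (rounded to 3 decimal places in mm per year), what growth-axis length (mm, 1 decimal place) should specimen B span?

Specimen A: correcting the raw count gives 14264 − 12 = 14252 true varves.
A: Extension rate ≈ 3895.3 / 14252 = 0.273 mm per year.
B's length ≈ 0.273 × 9357 = 2554.5 mm.

2554.5 mm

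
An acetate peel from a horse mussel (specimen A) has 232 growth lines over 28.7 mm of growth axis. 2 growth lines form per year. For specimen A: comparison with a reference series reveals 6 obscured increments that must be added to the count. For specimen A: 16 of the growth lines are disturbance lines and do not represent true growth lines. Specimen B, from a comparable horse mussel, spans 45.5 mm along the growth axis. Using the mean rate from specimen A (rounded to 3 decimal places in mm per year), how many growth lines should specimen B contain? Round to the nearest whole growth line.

351 growth lines

Specimen A: correcting the raw count gives 232 − 16 + 6 = 222 true growth lines.
Specimen A: 222 growth lines at 2 per year is 222 / 2 = 111 years.
A: Mean rate = 28.7 mm / 111 years ≈ 0.259 mm/yr.
For B, 45.5 / 0.259 = 175.68 years; at 2 growth lines per year that is 175.68 × 2 ≈ 351 growth lines.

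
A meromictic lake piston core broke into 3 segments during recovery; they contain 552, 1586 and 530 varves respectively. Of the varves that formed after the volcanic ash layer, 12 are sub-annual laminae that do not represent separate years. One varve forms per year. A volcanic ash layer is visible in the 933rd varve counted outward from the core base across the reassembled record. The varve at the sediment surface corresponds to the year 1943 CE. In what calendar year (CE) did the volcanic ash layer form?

220 CE

Total varves = 552 + 1586 + 530 = 2668.
The volcanic ash layer sits at varve 933 from the core base, so 2668 − 933 = 1735 varves formed after it.
1735 − 12 false = 1723 true varves after the volcanic ash layer.
1943 − 1723 = 220 CE.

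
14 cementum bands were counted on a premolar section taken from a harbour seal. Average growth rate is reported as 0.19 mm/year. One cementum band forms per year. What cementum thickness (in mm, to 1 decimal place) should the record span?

2.7 mm

The record spans 14 years at 0.19 mm per year.
Predicted length = 0.19 mm/year × 14 years = 2.7 mm.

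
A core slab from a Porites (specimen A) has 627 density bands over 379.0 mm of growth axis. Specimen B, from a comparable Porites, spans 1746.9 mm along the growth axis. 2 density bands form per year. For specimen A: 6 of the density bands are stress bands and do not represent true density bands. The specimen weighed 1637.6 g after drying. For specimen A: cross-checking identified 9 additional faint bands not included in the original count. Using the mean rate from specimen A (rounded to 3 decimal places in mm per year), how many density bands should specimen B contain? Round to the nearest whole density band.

2904 density bands

Specimen A: after corrections the count is 627 − 6 + 9 = 630 density bands.
Specimen A: 630 density bands at 2 per year is 630 / 2 = 315 years.
A: Extension rate ≈ 379.0 / 315 = 1.203 mm per year.
B spans 1746.9 / 1.203 = 1452.12 years; at 2 density bands per year that is 1452.12 × 2 ≈ 2904 density bands.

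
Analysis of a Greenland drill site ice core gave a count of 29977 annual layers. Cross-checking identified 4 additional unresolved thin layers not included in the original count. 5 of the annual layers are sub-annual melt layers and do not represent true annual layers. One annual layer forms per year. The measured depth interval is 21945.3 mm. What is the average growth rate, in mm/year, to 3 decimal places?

0.732 mm/year

After corrections the count is 29977 − 5 + 4 = 29976 annual layers.
Mean rate = 21945.3 mm / 29976 years ≈ 0.732 mm/year.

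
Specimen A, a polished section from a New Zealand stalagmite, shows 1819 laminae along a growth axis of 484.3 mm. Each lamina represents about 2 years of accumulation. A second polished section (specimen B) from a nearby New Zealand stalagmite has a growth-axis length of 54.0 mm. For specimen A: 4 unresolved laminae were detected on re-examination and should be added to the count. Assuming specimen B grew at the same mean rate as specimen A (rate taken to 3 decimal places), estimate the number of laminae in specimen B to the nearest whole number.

Specimen A: true lamina count = 1819 + 4 = 1823.
Specimen A: 1823 laminae at 2 years each span 1823 × 2 = 3646 years.
A: Extension rate ≈ 484.3 / 3646 = 0.133 mm/yr.
B spans 54.0 / 0.133 = 406.02 years; at 2 years per lamina that is 406.02 / 2 ≈ 203 laminae.

203 laminae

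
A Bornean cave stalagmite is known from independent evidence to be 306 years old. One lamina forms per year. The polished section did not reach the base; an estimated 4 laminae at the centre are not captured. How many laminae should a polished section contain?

302 laminae

At one lamina per year, 306 years correspond to 306 laminae.
Less the 4 uncaptured laminae: 306 − 4 = 302.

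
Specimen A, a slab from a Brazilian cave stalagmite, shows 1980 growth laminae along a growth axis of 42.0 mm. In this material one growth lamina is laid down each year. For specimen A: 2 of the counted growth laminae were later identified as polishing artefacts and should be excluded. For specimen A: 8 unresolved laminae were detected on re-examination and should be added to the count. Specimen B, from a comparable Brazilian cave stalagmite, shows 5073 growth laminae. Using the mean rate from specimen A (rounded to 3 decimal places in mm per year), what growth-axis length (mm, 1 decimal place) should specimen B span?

106.5 mm

Specimen A: true growth lamina count = 1980 − 2 + 8 = 1986.
A: 42.0 mm over 1986 years gives 42.0 / 1986 ≈ 0.021 mm/yr.
Length of B = 0.021 × 5073 = 106.5 mm.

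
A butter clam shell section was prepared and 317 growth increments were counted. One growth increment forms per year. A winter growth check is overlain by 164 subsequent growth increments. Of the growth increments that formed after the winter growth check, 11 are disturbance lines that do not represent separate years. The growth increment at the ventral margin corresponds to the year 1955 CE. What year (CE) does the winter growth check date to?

164 growth increments formed after the winter growth check.
Removing the 11 false growth increments leaves 164 − 11 = 153 true growth increments beyond the winter growth check.
Counting back 153 years from 1955 CE places the winter growth check in 1955 − 153 = 1802 CE.

1802 CE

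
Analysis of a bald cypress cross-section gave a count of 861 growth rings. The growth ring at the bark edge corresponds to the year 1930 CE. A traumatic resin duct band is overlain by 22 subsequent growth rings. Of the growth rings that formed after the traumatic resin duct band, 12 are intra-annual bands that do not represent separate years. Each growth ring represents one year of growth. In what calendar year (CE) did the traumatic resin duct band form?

1920 CE

There are 22 growth rings younger than the traumatic resin duct band.
22 − 12 false = 10 true growth rings after the traumatic resin duct band.
Counting back 10 years from 1930 CE places the traumatic resin duct band in 1930 − 10 = 1920 CE.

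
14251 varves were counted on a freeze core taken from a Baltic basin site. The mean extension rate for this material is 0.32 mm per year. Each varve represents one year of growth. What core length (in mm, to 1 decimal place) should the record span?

14251 years of growth are recorded.
Length ≈ 0.32 × 14251 = 4560.3 mm.

4560.3 mm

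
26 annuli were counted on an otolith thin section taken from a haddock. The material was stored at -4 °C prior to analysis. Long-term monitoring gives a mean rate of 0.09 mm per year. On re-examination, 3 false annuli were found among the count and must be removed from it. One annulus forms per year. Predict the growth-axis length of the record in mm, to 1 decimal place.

True annulus count = 26 − 3 = 23.
Length ≈ 0.09 × 23 = 2.1 mm.

2.1 mm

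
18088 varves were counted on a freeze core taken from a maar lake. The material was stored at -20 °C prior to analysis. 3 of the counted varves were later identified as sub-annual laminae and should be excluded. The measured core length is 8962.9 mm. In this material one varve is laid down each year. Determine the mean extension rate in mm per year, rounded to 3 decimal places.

True varve count = 18088 − 3 = 18085.
Mean rate = 8962.9 mm / 18085 years ≈ 0.496 mm per year.

0.496 mm per year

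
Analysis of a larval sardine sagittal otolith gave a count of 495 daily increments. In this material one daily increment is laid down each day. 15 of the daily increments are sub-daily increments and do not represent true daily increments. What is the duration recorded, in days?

480 d

Adjusted count: 495 − 15 = 480 daily increments.
With a one-to-one daily increment periodicity this is 480 days.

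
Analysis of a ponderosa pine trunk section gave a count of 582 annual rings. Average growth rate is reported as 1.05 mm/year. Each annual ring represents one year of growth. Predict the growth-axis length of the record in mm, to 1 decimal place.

The record spans 582 years at 1.05 mm per year.
Length ≈ 1.05 × 582 = 611.1 mm.

611.1 mm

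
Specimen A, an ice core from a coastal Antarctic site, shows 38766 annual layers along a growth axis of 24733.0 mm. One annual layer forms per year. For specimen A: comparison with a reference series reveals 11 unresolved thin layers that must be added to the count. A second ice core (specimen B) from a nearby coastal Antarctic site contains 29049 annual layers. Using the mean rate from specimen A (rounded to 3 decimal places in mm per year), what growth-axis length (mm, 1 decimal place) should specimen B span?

18533.3 mm

Specimen A: adjusted count: 38766 + 11 = 38777 annual layers.
A: 24733.0 mm over 38777 years gives 24733.0 / 38777 ≈ 0.638 mm per year.
Length of B = 0.638 × 29049 = 18533.3 mm.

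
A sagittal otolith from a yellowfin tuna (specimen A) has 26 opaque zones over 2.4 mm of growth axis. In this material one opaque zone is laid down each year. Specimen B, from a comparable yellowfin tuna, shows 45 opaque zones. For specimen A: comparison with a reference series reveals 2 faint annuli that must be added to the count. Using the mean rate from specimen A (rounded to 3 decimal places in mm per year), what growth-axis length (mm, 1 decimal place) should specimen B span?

Specimen A: after corrections the count is 26 + 2 = 28 opaque zones.
A: 2.4 mm over 28 years gives 2.4 / 28 ≈ 0.086 mm/yr.
Length of B = 0.086 × 45 = 3.9 mm.

3.9 mm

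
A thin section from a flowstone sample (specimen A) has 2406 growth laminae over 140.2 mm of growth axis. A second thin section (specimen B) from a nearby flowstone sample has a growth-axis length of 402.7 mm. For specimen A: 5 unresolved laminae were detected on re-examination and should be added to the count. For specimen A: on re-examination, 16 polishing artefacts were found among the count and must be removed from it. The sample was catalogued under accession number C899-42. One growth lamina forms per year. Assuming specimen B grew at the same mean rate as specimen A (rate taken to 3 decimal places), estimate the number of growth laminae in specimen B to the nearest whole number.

6825 growth laminae

Specimen A: after corrections the count is 2406 − 16 + 5 = 2395 growth laminae.
A: 140.2 mm over 2395 years gives 140.2 / 2395 ≈ 0.059 mm per year.
Specimen B: 402.7 mm / 0.059 mm per year = 6825.42 years ≈ 6825 growth laminae.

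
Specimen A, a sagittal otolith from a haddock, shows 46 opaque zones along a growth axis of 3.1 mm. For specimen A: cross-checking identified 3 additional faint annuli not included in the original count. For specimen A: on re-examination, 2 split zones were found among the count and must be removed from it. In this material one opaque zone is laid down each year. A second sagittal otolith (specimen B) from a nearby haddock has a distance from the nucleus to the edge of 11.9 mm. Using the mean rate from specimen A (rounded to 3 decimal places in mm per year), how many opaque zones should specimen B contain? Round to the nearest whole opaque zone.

180 opaque zones

Specimen A: correcting the raw count gives 46 − 2 + 3 = 47 true opaque zones.
A: 3.1 mm over 47 years gives 3.1 / 47 ≈ 0.066 mm/yr.
For B, 11.9 / 0.066 = 180.30 years ≈ 180 opaque zones.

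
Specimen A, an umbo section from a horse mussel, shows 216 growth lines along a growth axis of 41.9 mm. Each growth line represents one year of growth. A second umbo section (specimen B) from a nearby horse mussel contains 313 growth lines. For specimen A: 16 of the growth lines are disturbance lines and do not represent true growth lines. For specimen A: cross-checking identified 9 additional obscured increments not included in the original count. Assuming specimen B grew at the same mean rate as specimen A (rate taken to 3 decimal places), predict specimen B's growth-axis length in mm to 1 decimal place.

62.6 mm

Specimen A: adjusted count: 216 − 16 + 9 = 209 growth lines.
A: Mean rate = 41.9 mm / 209 years ≈ 0.200 mm/year.
B's length ≈ 0.200 × 313 = 62.6 mm.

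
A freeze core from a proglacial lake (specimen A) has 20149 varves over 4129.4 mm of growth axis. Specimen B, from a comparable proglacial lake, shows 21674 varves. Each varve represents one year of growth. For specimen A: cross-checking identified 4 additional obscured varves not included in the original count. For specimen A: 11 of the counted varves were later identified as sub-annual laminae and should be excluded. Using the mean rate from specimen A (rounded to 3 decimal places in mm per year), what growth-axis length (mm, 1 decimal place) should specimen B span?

4443.2 mm

Specimen A: adjusted count: 20149 − 11 + 4 = 20142 varves.
A: Extension rate ≈ 4129.4 / 20142 = 0.205 mm/yr.
For B, 0.205 mm/year × 21674 years = 4443.2 mm.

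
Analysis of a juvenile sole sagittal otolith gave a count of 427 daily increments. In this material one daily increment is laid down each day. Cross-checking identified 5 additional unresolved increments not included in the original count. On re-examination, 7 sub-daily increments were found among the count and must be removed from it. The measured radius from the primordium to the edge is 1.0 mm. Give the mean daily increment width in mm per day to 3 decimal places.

0.002 mm per day

Adjusted count: 427 − 7 + 5 = 425 daily increments.
Extension rate ≈ 1.0 / 425 = 0.002 mm per day.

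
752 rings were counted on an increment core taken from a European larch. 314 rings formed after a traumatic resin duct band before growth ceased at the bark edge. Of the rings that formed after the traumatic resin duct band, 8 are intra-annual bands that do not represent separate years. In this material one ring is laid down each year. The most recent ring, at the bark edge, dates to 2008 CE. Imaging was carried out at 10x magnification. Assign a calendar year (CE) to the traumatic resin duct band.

1702 CE

314 rings post-date the traumatic resin duct band.
Excluding 8 false rings: 314 − 8 = 306.
Counting back 306 years from 2008 CE places the traumatic resin duct band in 2008 − 306 = 1702 CE.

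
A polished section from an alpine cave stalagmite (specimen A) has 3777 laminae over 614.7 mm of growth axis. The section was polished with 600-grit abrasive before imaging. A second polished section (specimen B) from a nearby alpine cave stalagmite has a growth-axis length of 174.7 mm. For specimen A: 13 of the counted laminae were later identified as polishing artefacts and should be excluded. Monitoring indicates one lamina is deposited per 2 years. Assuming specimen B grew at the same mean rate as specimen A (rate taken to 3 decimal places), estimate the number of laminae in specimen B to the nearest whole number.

Specimen A: adjusted count: 3777 − 13 = 3764 laminae.
Specimen A: at 2 years per lamina, 3764 × 2 = 7528 years.
A: 614.7 mm over 7528 years gives 614.7 / 7528 ≈ 0.082 mm/yr.
Specimen B: 174.7 mm / 0.082 mm per year = 2130.49 years; at 2 years per lamina that is 2130.49 / 2 ≈ 1065 laminae.

1065 laminae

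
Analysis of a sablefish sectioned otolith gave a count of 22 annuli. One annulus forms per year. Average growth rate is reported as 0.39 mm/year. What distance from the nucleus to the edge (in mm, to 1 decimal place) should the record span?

22 years of growth are recorded.
22 years at 0.39 mm/year gives 0.39 × 22 = 8.6 mm.

8.6 mm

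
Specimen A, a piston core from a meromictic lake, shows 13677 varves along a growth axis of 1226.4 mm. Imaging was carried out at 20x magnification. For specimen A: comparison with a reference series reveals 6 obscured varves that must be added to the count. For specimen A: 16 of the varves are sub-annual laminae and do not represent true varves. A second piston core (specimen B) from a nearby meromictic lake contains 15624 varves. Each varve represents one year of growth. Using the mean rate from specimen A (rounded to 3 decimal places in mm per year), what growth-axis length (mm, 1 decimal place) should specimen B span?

1406.2 mm

Specimen A: adjusted count: 13677 − 16 + 6 = 13667 varves.
A: 1226.4 mm over 13667 years gives 1226.4 / 13667 ≈ 0.090 mm per year.
B's length ≈ 0.090 × 15624 = 1406.2 mm.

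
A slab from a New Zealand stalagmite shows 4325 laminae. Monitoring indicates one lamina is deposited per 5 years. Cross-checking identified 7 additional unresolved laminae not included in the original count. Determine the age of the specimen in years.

After corrections the count is 4325 + 7 = 4332 laminae.
At 5 years per lamina, 4332 × 5 = 21660 years.

21660 yr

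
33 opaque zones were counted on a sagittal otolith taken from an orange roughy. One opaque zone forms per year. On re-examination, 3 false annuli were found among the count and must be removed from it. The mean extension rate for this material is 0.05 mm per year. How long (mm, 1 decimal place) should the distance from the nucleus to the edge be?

True opaque zone count = 33 − 3 = 30.
Length ≈ 0.05 × 30 = 1.5 mm.

1.5 mm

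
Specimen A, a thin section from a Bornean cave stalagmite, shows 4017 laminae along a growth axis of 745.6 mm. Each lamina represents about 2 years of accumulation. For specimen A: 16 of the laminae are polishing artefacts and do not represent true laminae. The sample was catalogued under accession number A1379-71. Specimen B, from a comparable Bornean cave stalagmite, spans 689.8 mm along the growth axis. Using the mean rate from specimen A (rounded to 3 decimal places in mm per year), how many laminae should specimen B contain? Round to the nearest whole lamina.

3709 laminae

Specimen A: adjusted count: 4017 − 16 = 4001 laminae.
Specimen A: multiplying by 2 years per lamina: 4001 × 2 = 8002 years.
A: Mean rate = 745.6 mm / 8002 years ≈ 0.093 mm/year.
B spans 689.8 / 0.093 = 7417.20 years; at 2 years per lamina that is 7417.20 / 2 ≈ 3709 laminae.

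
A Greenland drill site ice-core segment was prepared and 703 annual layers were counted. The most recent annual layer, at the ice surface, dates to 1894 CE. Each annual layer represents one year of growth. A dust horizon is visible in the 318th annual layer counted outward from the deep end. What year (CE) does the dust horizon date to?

1509 CE

The dust horizon sits at annual layer 318 from the deep end, so 703 − 318 = 385 annual layers formed after it.
1894 − 385 = 1509 CE.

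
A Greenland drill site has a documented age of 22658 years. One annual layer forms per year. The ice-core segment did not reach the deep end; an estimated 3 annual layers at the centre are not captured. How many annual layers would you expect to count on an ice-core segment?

22655 annual layers

At one annual layer per year, 22658 years correspond to 22658 annual layers.
22658 − 3 missed = 22655 annual layers expected in the prepared section.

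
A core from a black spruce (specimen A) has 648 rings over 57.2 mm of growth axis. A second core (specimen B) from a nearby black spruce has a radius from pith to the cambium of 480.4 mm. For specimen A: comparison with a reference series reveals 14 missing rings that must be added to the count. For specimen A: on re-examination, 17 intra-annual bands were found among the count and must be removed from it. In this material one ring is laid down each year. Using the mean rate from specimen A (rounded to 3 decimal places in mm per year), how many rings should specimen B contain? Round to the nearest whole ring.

5398 rings

Specimen A: after corrections the count is 648 − 17 + 14 = 645 rings.
A: Extension rate ≈ 57.2 / 645 = 0.089 mm/yr.
For B, 480.4 / 0.089 = 5397.75 years ≈ 5398 rings.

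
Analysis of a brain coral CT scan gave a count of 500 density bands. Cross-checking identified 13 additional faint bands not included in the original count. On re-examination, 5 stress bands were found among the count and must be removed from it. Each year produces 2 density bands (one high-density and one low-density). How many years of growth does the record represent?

254 yr

After corrections the count is 500 − 5 + 13 = 508 density bands.
Dividing by 2 density bands per year: 508 / 2 = 254 years.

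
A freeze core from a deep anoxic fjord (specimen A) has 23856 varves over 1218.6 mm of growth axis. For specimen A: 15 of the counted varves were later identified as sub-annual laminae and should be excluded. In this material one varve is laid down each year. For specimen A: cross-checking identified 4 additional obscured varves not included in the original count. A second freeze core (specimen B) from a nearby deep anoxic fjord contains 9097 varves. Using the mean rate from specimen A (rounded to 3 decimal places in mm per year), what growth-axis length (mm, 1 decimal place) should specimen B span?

463.9 mm

Specimen A: adjusted count: 23856 − 15 + 4 = 23845 varves.
A: 1218.6 mm over 23845 years gives 1218.6 / 23845 ≈ 0.051 mm/yr.
Length of B = 0.051 × 9097 = 463.9 mm.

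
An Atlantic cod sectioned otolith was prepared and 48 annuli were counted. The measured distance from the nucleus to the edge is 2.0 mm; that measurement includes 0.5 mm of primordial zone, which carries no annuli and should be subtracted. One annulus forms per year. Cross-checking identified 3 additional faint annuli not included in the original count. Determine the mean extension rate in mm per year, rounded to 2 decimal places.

0.03 mm per year

Adjusted count: 48 + 3 = 51 annuli.
The growth record spans 2.0 − 0.5 = 1.5 mm.
1.5 mm over 51 years gives 1.5 / 51 ≈ 0.03 mm per year.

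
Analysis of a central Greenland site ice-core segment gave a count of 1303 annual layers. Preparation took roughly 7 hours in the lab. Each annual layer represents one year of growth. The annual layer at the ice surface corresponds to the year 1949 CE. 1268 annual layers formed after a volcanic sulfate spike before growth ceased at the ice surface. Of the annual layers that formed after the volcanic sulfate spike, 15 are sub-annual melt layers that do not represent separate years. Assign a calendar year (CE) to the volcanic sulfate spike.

696 CE

1268 annual layers post-date the volcanic sulfate spike.
Excluding 15 false annual layers: 1268 − 15 = 1253.
The annual layer at the ice surface is 1949 CE, so the volcanic sulfate spike dates to 1949 − 1253 = 696 CE.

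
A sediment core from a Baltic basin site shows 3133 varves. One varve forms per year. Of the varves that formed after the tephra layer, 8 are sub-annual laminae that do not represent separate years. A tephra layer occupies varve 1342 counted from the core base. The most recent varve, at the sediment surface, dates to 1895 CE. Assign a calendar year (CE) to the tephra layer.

3133 − 1342 = 1791 varves lie beyond the tephra layer toward the sediment surface.
Removing the 8 false varves leaves 1791 − 8 = 1783 true varves beyond the tephra layer.
Counting back 1783 years from 1895 CE places the tephra layer in 1895 − 1783 = 112 CE.

112 CE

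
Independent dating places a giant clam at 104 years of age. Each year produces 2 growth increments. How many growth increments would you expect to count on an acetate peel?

104 years at 2 growth increments per year gives 104 × 2 = 208 growth increments.
So 208 growth increments should be present.

208 growth increments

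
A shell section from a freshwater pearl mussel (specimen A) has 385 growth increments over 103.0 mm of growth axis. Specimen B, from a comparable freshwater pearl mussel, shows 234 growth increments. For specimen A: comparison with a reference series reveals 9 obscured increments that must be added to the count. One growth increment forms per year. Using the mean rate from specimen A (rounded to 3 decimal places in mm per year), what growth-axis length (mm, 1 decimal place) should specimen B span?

Specimen A: adjusted count: 385 + 9 = 394 growth increments.
A: 103.0 mm over 394 years gives 103.0 / 394 ≈ 0.261 mm per year.
Length of B = 0.261 × 234 = 61.1 mm.

61.1 mm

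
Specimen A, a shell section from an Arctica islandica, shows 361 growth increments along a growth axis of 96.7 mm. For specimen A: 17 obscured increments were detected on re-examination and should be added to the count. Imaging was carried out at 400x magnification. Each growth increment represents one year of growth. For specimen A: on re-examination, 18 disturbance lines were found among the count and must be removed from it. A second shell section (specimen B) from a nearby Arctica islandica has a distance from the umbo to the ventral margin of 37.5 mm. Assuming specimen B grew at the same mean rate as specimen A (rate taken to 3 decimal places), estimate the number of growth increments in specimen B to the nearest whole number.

139 growth increments

Specimen A: adjusted count: 361 − 18 + 17 = 360 growth increments.
A: Mean rate = 96.7 mm / 360 years ≈ 0.269 mm per year.
Specimen B: 37.5 mm / 0.269 mm per year = 139.41 years ≈ 139 growth increments.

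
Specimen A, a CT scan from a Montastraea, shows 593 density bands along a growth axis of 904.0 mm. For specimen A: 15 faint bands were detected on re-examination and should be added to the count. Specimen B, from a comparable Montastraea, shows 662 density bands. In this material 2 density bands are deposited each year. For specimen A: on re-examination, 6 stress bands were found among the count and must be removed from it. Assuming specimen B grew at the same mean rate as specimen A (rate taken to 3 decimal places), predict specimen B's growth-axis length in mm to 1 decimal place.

Specimen A: correcting the raw count gives 593 − 6 + 15 = 602 true density bands.
Specimen A: with 2 density bands per year, 602 / 2 = 301 years.
A: Extension rate ≈ 904.0 / 301 = 3.003 mm/year.
Specimen B: dividing by 2 density bands per year: 662 / 2 = 331 years. For B, 3.003 mm/year × 331 years = 994.0 mm.

994.0 mm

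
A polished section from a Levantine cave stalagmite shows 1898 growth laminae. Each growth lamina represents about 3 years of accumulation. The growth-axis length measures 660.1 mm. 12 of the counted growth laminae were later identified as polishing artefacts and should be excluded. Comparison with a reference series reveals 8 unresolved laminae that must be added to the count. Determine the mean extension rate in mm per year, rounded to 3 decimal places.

0.116 mm per year

True growth lamina count = 1898 − 12 + 8 = 1894.
Multiplying by 3 years per growth lamina: 1894 × 3 = 5682 years.
Extension rate ≈ 660.1 / 5682 = 0.116 mm per year.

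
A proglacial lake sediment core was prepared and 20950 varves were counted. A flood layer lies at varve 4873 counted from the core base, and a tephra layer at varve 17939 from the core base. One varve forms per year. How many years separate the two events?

13066 yr

Separation: 17939 − 4873 = 13066 varves.
At one varve per year, 13066 years elapsed between them.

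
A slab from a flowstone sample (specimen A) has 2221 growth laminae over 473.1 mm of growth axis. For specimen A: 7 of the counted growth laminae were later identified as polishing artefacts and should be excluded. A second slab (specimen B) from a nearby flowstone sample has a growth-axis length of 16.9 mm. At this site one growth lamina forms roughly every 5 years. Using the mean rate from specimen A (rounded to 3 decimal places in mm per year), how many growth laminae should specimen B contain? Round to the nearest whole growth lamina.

79 growth laminae

Specimen A: true growth lamina count = 2221 − 7 = 2214.
Specimen A: multiplying by 5 years per growth lamina: 2214 × 5 = 11070 years.
A: 473.1 mm over 11070 years gives 473.1 / 11070 ≈ 0.043 mm/year.
B spans 16.9 / 0.043 = 393.02 years; at 5 years per growth lamina that is 393.02 / 5 ≈ 79 growth laminae.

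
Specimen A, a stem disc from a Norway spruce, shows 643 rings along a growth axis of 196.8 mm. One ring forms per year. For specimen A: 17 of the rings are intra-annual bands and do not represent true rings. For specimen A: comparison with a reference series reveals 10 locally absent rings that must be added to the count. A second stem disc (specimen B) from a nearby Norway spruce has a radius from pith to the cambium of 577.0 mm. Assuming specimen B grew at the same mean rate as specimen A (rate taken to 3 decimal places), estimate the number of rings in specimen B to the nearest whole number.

1867 rings

Specimen A: adjusted count: 643 − 17 + 10 = 636 rings.
A: Mean rate = 196.8 mm / 636 years ≈ 0.309 mm/yr.
Specimen B: 577.0 mm / 0.309 mm per year = 1867.31 years ≈ 1867 rings.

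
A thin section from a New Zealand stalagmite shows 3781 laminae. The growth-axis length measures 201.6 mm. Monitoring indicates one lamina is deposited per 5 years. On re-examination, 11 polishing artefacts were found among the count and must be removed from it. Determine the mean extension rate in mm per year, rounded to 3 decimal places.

Adjusted count: 3781 − 11 = 3770 laminae.
At 5 years per lamina, 3770 × 5 = 18850 years.
Mean rate = 201.6 mm / 18850 years ≈ 0.011 mm per year.

0.011 mm per year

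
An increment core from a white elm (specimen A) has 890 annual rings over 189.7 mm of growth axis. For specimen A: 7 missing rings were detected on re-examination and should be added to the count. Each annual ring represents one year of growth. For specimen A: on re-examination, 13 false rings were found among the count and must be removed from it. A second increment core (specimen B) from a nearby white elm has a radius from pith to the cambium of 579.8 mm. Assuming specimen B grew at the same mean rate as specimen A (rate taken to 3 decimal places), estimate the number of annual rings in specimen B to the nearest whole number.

Specimen A: true annual ring count = 890 − 13 + 7 = 884.
A: 189.7 mm over 884 years gives 189.7 / 884 ≈ 0.215 mm per year.
Specimen B: 579.8 mm / 0.215 mm per year = 2696.74 years ≈ 2697 annual rings.

2697 annual rings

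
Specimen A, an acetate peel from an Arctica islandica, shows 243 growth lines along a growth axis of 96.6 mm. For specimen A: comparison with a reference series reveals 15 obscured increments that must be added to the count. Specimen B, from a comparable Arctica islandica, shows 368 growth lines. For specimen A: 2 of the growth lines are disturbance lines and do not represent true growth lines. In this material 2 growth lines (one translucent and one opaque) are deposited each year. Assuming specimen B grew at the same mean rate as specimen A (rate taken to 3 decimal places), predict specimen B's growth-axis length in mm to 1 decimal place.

138.9 mm

Specimen A: true growth line count = 243 − 2 + 15 = 256.
Specimen A: dividing by 2 growth lines per year: 256 / 2 = 128 years.
A: Mean rate = 96.6 mm / 128 years ≈ 0.755 mm/yr.
Specimen B: with 2 growth lines per year, 368 / 2 = 184 years. Length of B = 0.755 × 184 = 138.9 mm.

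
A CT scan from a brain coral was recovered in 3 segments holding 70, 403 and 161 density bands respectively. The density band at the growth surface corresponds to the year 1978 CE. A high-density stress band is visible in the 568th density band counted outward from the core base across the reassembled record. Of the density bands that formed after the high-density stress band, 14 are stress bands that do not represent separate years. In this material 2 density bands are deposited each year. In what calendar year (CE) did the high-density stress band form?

Total density bands = 70 + 403 + 161 = 634.
634 − 568 = 66 density bands lie beyond the high-density stress band toward the growth surface.
Removing the 14 false density bands leaves 66 − 14 = 52 true density bands beyond the high-density stress band.
Dividing by 2 density bands per year: 52 / 2 = 26 years.
Counting back 26 years from 1978 CE places the high-density stress band in 1978 − 26 = 1952 CE.

1952 CE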